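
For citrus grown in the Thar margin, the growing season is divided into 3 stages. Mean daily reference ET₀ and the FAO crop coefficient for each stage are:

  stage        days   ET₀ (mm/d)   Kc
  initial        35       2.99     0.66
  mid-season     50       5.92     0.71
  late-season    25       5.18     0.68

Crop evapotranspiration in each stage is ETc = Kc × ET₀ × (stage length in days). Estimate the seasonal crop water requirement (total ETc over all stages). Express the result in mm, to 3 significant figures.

initial: 0.66 × 2.99 × 35 = 69.07 mm
mid-season: 0.71 × 5.92 × 50 = 210.16 mm
late-season: 0.68 × 5.18 × 25 = 88.06 mm
Seasonal total = 367.29 mm

367 mm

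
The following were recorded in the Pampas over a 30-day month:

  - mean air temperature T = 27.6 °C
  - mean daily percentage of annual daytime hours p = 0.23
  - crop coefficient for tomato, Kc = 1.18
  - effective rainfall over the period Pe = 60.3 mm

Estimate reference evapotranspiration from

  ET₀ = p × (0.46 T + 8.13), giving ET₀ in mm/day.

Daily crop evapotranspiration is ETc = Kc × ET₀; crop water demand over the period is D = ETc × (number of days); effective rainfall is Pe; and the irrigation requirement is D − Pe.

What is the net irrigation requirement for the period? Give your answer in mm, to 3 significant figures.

ET₀ = 0.23 × (0.46 × 27.6 + 8.13) = 0.23 × 20.826 = 4.7900 mm/d
ETc = Kc × ET₀ = 1.18 × 4.7900 = 5.6522 mm/d
Crop demand D = ETc × 30 d = 5.6522 × 30 = 169.566 mm
D − Pe = 169.566 − 60.3 = 109.266 mm

109 mm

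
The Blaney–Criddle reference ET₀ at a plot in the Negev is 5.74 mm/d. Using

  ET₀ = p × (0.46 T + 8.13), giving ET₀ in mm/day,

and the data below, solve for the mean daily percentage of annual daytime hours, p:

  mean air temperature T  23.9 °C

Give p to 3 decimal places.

0.300

p = ET₀ / (0.46 T + 8.13) = 5.74 / (0.46 × 23.9 + 8.13) = 5.74 / 19.124 = 0.3001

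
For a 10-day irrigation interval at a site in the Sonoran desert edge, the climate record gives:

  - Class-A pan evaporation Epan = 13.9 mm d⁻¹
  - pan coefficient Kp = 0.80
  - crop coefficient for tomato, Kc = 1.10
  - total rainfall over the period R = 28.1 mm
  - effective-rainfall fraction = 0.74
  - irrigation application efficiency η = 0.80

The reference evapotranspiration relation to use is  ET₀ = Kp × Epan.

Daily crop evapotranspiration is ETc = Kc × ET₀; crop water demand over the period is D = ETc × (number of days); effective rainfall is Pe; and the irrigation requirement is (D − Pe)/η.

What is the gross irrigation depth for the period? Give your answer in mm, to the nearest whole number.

127 mm

ET₀ = 0.80 × 13.9 = 11.1200 mm/d
ETc = Kc × ET₀ = 1.10 × 11.1200 = 12.2320 mm/d
Crop demand D = ETc × 10 d = 12.2320 × 10 = 122.320 mm
Pe = 0.74 × 28.1 = 20.794 mm
D − Pe = 122.320 − 20.794 = 101.526 mm
Gross irrigation = 101.526 / 0.80 = 126.908 mm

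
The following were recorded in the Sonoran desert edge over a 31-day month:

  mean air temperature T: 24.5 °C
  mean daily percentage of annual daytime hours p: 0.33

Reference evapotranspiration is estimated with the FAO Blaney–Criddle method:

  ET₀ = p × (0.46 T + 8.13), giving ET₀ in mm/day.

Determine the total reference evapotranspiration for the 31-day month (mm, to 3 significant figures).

ET₀ = 0.33 × (0.46 × 24.5 + 8.13) = 0.33 × 19.400 = 6.4020 mm/d
Monthly total = 6.4020 × 31 = 198.462 mm

198 mm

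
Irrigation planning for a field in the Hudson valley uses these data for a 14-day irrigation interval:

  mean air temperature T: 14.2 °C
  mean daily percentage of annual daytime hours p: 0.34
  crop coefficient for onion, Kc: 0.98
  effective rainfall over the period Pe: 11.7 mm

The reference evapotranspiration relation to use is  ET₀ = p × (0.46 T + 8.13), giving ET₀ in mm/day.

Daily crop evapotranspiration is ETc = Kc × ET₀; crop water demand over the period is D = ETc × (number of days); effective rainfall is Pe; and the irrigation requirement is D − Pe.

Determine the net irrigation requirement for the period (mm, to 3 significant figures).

ET₀ = 0.34 × (0.46 × 14.2 + 8.13) = 0.34 × 14.662 = 4.9851 mm/d
ETc = Kc × ET₀ = 0.98 × 4.9851 = 4.8854 mm/d
Crop demand D = ETc × 14 d = 4.8854 × 14 = 68.396 mm
D − Pe = 68.396 − 11.7 = 56.696 mm

56.7 mm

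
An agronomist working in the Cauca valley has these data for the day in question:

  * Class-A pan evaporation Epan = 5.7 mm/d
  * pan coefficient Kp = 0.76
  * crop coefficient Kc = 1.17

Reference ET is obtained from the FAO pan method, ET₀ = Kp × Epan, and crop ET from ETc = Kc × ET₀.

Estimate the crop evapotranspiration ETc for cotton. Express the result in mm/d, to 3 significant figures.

5.07 mm/d

ET₀ = 0.76 × 5.7 = 4.3320 mm/d
ETc = Kc × ET₀ = 1.17 × 4.3320 = 5.0684 mm/d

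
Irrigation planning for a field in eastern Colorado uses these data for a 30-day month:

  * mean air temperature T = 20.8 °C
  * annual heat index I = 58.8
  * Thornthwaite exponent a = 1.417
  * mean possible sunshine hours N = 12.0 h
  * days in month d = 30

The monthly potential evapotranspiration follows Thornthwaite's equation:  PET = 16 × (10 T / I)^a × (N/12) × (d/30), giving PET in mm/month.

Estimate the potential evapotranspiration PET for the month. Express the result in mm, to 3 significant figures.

10T/I = 10 × 20.8 / 58.8 = 3.5374
(10T/I)^a = 3.5374^1.417 = 5.9908
Uncorrected PET = 16 × 5.9908 = 95.853 mm
Correction = (N/12)(d/30) = (12.0/12)(30/30) = 1.0000
PET = 95.853 × 1.0000 = 95.853 mm/month

95.9 mm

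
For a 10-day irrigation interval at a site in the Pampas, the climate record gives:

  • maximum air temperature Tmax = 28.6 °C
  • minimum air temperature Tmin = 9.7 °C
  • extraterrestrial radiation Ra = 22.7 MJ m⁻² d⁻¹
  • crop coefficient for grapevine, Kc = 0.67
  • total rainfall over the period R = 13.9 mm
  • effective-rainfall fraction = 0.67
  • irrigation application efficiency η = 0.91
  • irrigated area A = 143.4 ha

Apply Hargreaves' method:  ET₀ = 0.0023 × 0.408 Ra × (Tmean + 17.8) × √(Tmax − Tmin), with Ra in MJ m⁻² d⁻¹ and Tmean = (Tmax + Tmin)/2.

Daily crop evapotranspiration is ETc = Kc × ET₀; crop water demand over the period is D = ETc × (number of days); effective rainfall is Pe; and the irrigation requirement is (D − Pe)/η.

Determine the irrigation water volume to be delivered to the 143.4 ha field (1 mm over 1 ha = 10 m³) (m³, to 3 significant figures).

Tmean = (28.6 + 9.7)/2 = 19.15 °C
0.408 Ra = 0.408 × 22.7 = 9.2616 mm/d equivalent
ET₀ = 0.0023 × 9.2616 × (19.15 + 17.8) × √18.9 = 0.0023 × 9.2616 × 36.95 × 4.3474 = 3.4218 mm/d
ETc = Kc × ET₀ = 0.67 × 3.4218 = 2.2926 mm/d
Crop demand D = ETc × 10 d = 2.2926 × 10 = 22.926 mm
Pe = 0.67 × 13.9 = 9.313 mm
D − Pe = 22.926 − 9.313 = 13.613 mm
Gross irrigation = 13.613 / 0.91 = 14.959 mm
Volume = 14.959 mm × 143.4 ha × 10 = 21451.2 m³

21500 m³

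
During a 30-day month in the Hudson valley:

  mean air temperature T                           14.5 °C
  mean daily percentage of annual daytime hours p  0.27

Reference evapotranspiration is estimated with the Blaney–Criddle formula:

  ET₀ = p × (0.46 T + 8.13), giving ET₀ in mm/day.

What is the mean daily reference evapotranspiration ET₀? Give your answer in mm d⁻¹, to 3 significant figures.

ET₀ = 0.27 × (0.46 × 14.5 + 8.13) = 0.27 × 14.800 = 3.9960 mm/d

4.00 mm d⁻¹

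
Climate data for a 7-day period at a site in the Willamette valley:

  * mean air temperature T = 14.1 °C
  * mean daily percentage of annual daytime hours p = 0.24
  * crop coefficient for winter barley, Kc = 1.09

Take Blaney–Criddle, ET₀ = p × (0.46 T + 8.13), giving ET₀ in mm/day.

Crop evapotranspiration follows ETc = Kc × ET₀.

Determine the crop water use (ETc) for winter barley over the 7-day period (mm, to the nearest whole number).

ET₀ = 0.24 × (0.46 × 14.1 + 8.13) = 0.24 × 14.616 = 3.5078 mm/d
ETc = Kc × ET₀ = 1.09 × 3.5078 = 3.8235 mm/d
Over 7 days: 3.8235 × 7 = 26.765 mm

27 mm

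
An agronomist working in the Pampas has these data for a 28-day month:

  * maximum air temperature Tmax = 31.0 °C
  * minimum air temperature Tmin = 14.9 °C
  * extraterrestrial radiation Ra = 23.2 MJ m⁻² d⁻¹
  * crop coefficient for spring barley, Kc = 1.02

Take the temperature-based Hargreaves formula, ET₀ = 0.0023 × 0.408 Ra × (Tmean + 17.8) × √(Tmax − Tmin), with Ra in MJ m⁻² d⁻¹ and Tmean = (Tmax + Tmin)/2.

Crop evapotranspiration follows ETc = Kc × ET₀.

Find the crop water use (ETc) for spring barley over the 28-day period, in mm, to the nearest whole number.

Tmean = (31.0 + 14.9)/2 = 22.95 °C
0.408 Ra = 0.408 × 23.2 = 9.4656 mm/d equivalent
ET₀ = 0.0023 × 9.4656 × (22.95 + 17.8) × √16.1 = 0.0023 × 9.4656 × 40.75 × 4.0125 = 3.5597 mm/d
ETc = Kc × ET₀ = 1.02 × 3.5597 = 3.6309 mm/d
Over 28 days: 3.6309 × 28 = 101.665 mm

102 mm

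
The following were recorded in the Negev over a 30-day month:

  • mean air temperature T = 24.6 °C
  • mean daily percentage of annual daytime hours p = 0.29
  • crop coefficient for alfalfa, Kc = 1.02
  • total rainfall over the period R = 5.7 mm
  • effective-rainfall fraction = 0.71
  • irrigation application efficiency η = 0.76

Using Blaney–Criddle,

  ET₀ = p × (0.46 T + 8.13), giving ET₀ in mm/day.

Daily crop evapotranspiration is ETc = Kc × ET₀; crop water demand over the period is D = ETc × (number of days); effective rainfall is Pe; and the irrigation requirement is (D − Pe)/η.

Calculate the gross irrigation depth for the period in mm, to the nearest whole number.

ET₀ = 0.29 × (0.46 × 24.6 + 8.13) = 0.29 × 19.446 = 5.6393 mm/d
ETc = Kc × ET₀ = 1.02 × 5.6393 = 5.7521 mm/d
Crop demand D = ETc × 30 d = 5.7521 × 30 = 172.563 mm
Pe = 0.71 × 5.7 = 4.047 mm
D − Pe = 172.563 − 4.047 = 168.516 mm
Gross irrigation = 168.516 / 0.76 = 221.732 mm

222 mm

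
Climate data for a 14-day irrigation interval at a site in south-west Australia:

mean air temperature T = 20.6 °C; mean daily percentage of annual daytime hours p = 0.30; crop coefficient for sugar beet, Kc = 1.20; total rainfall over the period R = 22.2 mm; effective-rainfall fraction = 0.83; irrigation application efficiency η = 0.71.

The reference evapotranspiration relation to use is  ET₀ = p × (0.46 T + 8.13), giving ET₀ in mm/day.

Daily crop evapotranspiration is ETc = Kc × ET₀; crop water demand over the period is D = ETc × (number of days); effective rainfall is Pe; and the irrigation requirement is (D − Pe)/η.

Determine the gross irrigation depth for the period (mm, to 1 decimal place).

99.0 mm

ET₀ = 0.30 × (0.46 × 20.6 + 8.13) = 0.30 × 17.606 = 5.2818 mm/d
ETc = Kc × ET₀ = 1.20 × 5.2818 = 6.3382 mm/d
Crop demand D = ETc × 14 d = 6.3382 × 14 = 88.735 mm
Pe = 0.83 × 22.2 = 18.426 mm
D − Pe = 88.735 − 18.426 = 70.309 mm
Gross irrigation = 70.309 / 0.71 = 99.027 mm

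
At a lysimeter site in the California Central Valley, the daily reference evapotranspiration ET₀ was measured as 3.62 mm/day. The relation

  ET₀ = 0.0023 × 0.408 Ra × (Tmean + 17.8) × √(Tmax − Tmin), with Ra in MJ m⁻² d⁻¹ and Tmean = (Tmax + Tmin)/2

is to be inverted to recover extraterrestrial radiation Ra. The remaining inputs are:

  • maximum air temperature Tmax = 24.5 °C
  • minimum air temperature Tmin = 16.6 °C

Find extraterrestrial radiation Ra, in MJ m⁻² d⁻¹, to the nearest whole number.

Tmean = (24.5+16.6)/2 = 20.55 °C; ΔT = 7.9
Ra = ET₀ / [0.0023 × 0.408 × (Tmean+17.8) × √ΔT]
   = 3.62 / (0.0023 × 0.408 × 38.35 × 2.8107) = 35.788 MJ m⁻² d⁻¹

36 MJ m⁻² d⁻¹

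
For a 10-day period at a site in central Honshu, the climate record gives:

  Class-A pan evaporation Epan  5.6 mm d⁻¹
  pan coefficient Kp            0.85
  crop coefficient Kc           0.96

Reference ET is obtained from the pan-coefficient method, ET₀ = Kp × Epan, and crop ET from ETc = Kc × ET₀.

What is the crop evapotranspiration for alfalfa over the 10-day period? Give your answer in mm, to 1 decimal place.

ET₀ = 0.85 × 5.6 = 4.7600 mm/d
ETc = Kc × ET₀ = 0.96 × 4.7600 = 4.5696 mm/d
Over 10 days: 4.5696 × 10 = 45.696 mm

45.7 mm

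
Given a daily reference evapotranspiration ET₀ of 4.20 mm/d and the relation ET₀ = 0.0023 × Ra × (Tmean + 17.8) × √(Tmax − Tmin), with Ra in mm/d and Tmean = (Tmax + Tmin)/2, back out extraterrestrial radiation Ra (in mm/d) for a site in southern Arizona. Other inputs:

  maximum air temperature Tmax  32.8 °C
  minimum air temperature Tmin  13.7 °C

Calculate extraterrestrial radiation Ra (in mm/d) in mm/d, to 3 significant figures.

Tmean = 23.25 °C; √ΔT = 4.3704
Ra = ET₀ / [0.0023 × (Tmean+17.8) × √ΔT] = 4.20 / (0.0023 × 41.05 × 4.3704) = 10.179 mm/d

10.2 mm/d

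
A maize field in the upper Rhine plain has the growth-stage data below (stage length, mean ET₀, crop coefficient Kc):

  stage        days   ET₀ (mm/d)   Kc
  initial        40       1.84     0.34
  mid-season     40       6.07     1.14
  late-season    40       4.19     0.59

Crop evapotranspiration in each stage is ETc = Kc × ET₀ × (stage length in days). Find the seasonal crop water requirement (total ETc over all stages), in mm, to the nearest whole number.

401 mm

initial: 0.34 × 1.84 × 40 = 25.02 mm
mid-season: 1.14 × 6.07 × 40 = 276.79 mm
late-season: 0.59 × 4.19 × 40 = 98.88 mm
Seasonal total = 400.69 mm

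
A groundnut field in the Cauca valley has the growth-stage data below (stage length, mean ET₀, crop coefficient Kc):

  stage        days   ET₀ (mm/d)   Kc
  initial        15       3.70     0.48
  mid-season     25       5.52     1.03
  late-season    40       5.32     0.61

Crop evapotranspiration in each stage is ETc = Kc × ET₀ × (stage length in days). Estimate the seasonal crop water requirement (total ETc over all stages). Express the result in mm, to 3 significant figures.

initial: 0.48 × 3.70 × 15 = 26.64 mm
mid-season: 1.03 × 5.52 × 25 = 142.14 mm
late-season: 0.61 × 5.32 × 40 = 129.81 mm
Seasonal total = 298.59 mm

299 mm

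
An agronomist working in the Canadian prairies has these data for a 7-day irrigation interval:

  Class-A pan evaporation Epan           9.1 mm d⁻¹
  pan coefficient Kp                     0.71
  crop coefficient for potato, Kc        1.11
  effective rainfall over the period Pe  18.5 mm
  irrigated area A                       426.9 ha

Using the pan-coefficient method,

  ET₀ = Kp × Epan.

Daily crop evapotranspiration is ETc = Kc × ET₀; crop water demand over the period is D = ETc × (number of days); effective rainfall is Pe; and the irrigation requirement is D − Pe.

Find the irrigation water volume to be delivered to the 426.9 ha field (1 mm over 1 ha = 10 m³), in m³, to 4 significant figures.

135300 m³

ET₀ = 0.71 × 9.1 = 6.4610 mm/d
ETc = Kc × ET₀ = 1.11 × 6.4610 = 7.1717 mm/d
Crop demand D = ETc × 7 d = 7.1717 × 7 = 50.202 mm
D − Pe = 50.202 − 18.5 = 31.702 mm
Volume = 31.702 mm × 426.9 ha × 10 = 135335.8 m³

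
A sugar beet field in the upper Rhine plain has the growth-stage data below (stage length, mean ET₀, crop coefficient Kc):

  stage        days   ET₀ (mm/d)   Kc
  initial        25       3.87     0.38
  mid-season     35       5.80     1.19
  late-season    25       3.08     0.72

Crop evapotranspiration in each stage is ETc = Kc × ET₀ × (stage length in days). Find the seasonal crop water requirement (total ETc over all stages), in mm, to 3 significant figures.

initial: 0.38 × 3.87 × 25 = 36.77 mm
mid-season: 1.19 × 5.80 × 35 = 241.57 mm
late-season: 0.72 × 3.08 × 25 = 55.44 mm
Seasonal total = 333.78 mm

334 mm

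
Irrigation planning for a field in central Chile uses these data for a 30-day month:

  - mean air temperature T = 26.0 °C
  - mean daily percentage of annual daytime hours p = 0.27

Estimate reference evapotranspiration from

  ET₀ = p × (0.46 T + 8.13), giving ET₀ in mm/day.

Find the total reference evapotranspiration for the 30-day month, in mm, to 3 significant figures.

163 mm

ET₀ = 0.27 × (0.46 × 26.0 + 8.13) = 0.27 × 20.090 = 5.4243 mm/d
Monthly total = 5.4243 × 30 = 162.729 mm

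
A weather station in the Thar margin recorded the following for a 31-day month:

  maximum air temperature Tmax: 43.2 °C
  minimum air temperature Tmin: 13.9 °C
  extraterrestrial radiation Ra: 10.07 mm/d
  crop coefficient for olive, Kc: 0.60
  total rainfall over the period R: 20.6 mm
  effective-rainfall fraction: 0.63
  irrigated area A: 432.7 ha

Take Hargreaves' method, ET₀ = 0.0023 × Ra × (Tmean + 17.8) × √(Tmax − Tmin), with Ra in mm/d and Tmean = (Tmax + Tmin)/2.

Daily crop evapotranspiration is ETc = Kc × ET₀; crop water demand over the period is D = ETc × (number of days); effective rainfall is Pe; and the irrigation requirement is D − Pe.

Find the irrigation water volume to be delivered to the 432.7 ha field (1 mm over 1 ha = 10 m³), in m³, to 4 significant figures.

411500 m³

Tmean = (43.2 + 13.9)/2 = 28.55 °C
ET₀ = 0.0023 × 10.07 × (28.55 + 17.8) × √29.3 = 0.0023 × 10.07 × 46.35 × 5.4129 = 5.8108 mm/d
ETc = Kc × ET₀ = 0.60 × 5.8108 = 3.4865 mm/d
Crop demand D = ETc × 31 d = 3.4865 × 31 = 108.082 mm
Pe = 0.63 × 20.6 = 12.978 mm
D − Pe = 108.082 − 12.978 = 95.104 mm
Volume = 95.104 mm × 432.7 ha × 10 = 411515.0 m³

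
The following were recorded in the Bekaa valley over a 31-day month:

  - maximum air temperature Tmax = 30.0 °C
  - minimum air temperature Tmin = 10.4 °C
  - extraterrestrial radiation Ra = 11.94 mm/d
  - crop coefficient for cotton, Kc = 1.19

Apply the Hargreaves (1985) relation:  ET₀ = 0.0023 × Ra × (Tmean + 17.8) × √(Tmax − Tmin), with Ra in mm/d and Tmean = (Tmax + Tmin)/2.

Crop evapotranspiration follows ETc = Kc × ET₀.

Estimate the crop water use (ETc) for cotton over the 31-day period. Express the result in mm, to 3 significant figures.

Tmean = (30.0 + 10.4)/2 = 20.20 °C
ET₀ = 0.0023 × 11.94 × (20.20 + 17.8) × √19.6 = 0.0023 × 11.94 × 38.00 × 4.4272 = 4.6200 mm/d
ETc = Kc × ET₀ = 1.19 × 4.6200 = 5.4978 mm/d
Over 31 days: 5.4978 × 31 = 170.432 mm

170 mm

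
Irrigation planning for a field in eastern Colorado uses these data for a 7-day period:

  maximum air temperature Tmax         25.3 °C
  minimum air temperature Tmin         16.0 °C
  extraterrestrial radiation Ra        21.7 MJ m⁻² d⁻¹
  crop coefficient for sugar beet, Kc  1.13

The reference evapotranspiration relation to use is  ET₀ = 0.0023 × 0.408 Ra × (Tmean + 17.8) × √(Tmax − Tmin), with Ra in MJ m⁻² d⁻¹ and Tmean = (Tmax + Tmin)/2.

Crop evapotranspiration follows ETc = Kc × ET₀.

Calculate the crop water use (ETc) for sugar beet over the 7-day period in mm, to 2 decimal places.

Tmean = (25.3 + 16.0)/2 = 20.65 °C
0.408 Ra = 0.408 × 21.7 = 8.8536 mm/d equivalent
ET₀ = 0.0023 × 8.8536 × (20.65 + 17.8) × √9.3 = 0.0023 × 8.8536 × 38.45 × 3.0496 = 2.3877 mm/d
ETc = Kc × ET₀ = 1.13 × 2.3877 = 2.6981 mm/d
Over 7 days: 2.6981 × 7 = 18.887 mm

18.89 mm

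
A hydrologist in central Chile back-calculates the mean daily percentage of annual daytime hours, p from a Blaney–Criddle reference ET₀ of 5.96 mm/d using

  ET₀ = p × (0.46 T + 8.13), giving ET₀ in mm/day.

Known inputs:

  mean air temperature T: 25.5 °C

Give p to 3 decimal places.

0.300

p = ET₀ / (0.46 T + 8.13) = 5.96 / (0.46 × 25.5 + 8.13) = 5.96 / 19.860 = 0.3001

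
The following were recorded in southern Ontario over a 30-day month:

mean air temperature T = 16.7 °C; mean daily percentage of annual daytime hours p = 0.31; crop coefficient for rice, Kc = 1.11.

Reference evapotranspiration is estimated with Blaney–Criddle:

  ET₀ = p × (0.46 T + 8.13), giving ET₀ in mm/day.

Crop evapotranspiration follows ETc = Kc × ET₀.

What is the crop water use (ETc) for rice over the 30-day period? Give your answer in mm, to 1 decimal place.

163.2 mm

ET₀ = 0.31 × (0.46 × 16.7 + 8.13) = 0.31 × 15.812 = 4.9017 mm/d
ETc = Kc × ET₀ = 1.11 × 4.9017 = 5.4409 mm/d
Over 30 days: 5.4409 × 30 = 163.227 mm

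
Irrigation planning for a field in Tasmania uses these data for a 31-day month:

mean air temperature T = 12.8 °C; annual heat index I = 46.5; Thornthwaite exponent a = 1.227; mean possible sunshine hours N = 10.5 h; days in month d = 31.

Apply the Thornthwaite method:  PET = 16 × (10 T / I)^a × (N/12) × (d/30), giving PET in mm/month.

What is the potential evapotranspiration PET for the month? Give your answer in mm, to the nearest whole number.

50 mm

10T/I = 10 × 12.8 / 46.5 = 2.7527
(10T/I)^a = 2.7527^1.227 = 3.4640
Uncorrected PET = 16 × 3.4640 = 55.424 mm
Correction = (N/12)(d/30) = (10.5/12)(31/30) = 0.9042
PET = 55.424 × 0.9042 = 50.114 mm/month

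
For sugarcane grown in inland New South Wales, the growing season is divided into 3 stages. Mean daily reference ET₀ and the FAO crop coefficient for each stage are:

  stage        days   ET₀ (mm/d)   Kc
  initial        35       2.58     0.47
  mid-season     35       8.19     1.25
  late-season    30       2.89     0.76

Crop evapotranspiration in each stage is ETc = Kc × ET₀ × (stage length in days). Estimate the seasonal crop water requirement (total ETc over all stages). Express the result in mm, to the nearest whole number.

initial: 0.47 × 2.58 × 35 = 42.44 mm
mid-season: 1.25 × 8.19 × 35 = 358.31 mm
late-season: 0.76 × 2.89 × 30 = 65.89 mm
Seasonal total = 466.64 mm

467 mm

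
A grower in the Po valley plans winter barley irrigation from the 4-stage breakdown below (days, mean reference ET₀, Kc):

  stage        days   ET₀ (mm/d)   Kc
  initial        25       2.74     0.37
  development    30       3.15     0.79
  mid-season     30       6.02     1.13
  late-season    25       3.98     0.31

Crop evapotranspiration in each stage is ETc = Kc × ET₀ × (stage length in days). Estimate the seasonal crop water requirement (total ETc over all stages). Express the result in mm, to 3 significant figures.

initial: 0.37 × 2.74 × 25 = 25.35 mm
development: 0.79 × 3.15 × 30 = 74.66 mm
mid-season: 1.13 × 6.02 × 30 = 204.08 mm
late-season: 0.31 × 3.98 × 25 = 30.85 mm
Seasonal total = 334.94 mm

335 mm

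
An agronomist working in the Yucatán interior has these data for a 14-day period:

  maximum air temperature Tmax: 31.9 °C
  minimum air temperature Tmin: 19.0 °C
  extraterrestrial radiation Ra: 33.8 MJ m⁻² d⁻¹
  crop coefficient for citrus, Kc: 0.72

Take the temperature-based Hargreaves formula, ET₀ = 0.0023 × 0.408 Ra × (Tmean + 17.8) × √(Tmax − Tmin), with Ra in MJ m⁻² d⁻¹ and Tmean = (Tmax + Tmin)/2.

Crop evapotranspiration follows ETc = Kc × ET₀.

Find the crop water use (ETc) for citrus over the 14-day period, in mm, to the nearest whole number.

Tmean = (31.9 + 19.0)/2 = 25.45 °C
0.408 Ra = 0.408 × 33.8 = 13.7904 mm/d equivalent
ET₀ = 0.0023 × 13.7904 × (25.45 + 17.8) × √12.9 = 0.0023 × 13.7904 × 43.25 × 3.5917 = 4.9271 mm/d
ETc = Kc × ET₀ = 0.72 × 4.9271 = 3.5475 mm/d
Over 14 days: 3.5475 × 14 = 49.665 mm

50 mm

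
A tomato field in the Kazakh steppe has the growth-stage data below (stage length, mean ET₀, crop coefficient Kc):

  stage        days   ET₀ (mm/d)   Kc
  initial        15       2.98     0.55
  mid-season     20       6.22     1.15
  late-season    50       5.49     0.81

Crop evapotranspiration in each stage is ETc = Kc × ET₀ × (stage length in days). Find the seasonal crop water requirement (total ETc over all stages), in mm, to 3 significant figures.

390 mm

initial: 0.55 × 2.98 × 15 = 24.59 mm
mid-season: 1.15 × 6.22 × 20 = 143.06 mm
late-season: 0.81 × 5.49 × 50 = 222.35 mm
Seasonal total = 390.00 mm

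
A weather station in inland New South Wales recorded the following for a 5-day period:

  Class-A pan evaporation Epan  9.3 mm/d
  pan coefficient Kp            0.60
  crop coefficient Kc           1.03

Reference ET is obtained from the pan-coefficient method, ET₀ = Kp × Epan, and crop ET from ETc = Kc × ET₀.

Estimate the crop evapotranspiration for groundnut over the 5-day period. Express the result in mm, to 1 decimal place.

ET₀ = 0.60 × 9.3 = 5.5800 mm/d
ETc = Kc × ET₀ = 1.03 × 5.5800 = 5.7474 mm/d
Over 5 days: 5.7474 × 5 = 28.737 mm

28.7 mm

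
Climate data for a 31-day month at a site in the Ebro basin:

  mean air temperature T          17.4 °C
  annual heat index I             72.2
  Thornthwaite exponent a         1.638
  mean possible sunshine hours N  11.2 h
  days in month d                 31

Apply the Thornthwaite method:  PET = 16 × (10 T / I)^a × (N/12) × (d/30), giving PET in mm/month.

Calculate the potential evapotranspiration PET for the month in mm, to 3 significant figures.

10T/I = 10 × 17.4 / 72.2 = 2.4100
(10T/I)^a = 2.4100^1.638 = 4.2242
Uncorrected PET = 16 × 4.2242 = 67.587 mm
Correction = (N/12)(d/30) = (11.2/12)(31/30) = 0.9644
PET = 67.587 × 0.9644 = 65.181 mm/month

65.2 mm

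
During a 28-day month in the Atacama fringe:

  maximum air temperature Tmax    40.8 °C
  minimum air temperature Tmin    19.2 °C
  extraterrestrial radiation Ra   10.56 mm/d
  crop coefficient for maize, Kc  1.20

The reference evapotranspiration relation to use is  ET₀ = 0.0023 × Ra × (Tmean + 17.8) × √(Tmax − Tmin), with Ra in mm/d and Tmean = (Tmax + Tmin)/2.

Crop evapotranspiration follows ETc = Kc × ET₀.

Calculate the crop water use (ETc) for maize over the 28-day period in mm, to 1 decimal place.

Tmean = (40.8 + 19.2)/2 = 30.00 °C
ET₀ = 0.0023 × 10.56 × (30.00 + 17.8) × √21.6 = 0.0023 × 10.56 × 47.80 × 4.6476 = 5.3957 mm/d
ETc = Kc × ET₀ = 1.20 × 5.3957 = 6.4748 mm/d
Over 28 days: 6.4748 × 28 = 181.294 mm

181.3 mm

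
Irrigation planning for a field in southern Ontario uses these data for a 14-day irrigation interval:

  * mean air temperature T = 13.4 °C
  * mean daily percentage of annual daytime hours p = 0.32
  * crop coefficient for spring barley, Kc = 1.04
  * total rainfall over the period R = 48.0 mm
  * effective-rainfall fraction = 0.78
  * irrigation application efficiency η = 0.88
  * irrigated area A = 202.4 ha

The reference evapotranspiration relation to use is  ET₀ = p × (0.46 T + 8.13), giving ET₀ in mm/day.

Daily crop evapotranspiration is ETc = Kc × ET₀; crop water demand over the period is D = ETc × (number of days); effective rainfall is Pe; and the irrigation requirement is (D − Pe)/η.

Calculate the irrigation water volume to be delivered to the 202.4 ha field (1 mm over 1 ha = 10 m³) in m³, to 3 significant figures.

ET₀ = 0.32 × (0.46 × 13.4 + 8.13) = 0.32 × 14.294 = 4.5741 mm/d
ETc = Kc × ET₀ = 1.04 × 4.5741 = 4.7571 mm/d
Crop demand D = ETc × 14 d = 4.7571 × 14 = 66.599 mm
Pe = 0.78 × 48.0 = 37.440 mm
D − Pe = 66.599 − 37.440 = 29.159 mm
Gross irrigation = 29.159 / 0.88 = 33.135 mm
Volume = 33.135 mm × 202.4 ha × 10 = 67065.2 m³

67100 m³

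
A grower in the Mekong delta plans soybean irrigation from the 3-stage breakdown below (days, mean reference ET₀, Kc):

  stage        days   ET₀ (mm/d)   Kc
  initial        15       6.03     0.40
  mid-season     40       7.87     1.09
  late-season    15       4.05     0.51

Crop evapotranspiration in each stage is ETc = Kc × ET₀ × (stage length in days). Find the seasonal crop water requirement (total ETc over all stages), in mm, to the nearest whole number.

410 mm

initial: 0.40 × 6.03 × 15 = 36.18 mm
mid-season: 1.09 × 7.87 × 40 = 343.13 mm
late-season: 0.51 × 4.05 × 15 = 30.98 mm
Seasonal total = 410.29 mm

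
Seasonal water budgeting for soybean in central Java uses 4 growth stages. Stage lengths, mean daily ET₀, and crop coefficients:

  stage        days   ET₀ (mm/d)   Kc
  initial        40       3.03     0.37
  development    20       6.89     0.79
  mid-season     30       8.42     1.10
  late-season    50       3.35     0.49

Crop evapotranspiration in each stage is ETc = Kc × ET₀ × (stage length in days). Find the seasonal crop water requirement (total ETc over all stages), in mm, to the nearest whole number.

514 mm

initial: 0.37 × 3.03 × 40 = 44.84 mm
development: 0.79 × 6.89 × 20 = 108.86 mm
mid-season: 1.10 × 8.42 × 30 = 277.86 mm
late-season: 0.49 × 3.35 × 50 = 82.08 mm
Seasonal total = 513.64 mm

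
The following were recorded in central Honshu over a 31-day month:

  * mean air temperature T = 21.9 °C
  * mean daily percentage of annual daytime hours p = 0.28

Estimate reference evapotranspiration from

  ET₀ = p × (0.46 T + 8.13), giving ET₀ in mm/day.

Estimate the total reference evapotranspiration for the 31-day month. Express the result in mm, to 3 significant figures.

ET₀ = 0.28 × (0.46 × 21.9 + 8.13) = 0.28 × 18.204 = 5.0971 mm/d
Monthly total = 5.0971 × 31 = 158.010 mm

158 mm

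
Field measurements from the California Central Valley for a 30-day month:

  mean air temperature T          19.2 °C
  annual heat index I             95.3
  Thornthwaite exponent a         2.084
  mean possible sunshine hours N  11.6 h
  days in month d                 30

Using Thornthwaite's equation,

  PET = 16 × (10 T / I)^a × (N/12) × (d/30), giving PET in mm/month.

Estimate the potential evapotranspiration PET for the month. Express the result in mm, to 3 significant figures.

10T/I = 10 × 19.2 / 95.3 = 2.0147
(10T/I)^a = 2.0147^2.084 = 4.3050
Uncorrected PET = 16 × 4.3050 = 68.880 mm
Correction = (N/12)(d/30) = (11.6/12)(30/30) = 0.9667
PET = 68.880 × 0.9667 = 66.586 mm/month

66.6 mm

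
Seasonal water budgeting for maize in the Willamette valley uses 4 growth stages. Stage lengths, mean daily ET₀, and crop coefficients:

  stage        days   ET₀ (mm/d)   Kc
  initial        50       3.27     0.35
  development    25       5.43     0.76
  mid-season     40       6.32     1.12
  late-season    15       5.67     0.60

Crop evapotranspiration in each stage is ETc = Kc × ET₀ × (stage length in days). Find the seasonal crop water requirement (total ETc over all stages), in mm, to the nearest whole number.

initial: 0.35 × 3.27 × 50 = 57.23 mm
development: 0.76 × 5.43 × 25 = 103.17 mm
mid-season: 1.12 × 6.32 × 40 = 283.14 mm
late-season: 0.60 × 5.67 × 15 = 51.03 mm
Seasonal total = 494.57 mm

495 mm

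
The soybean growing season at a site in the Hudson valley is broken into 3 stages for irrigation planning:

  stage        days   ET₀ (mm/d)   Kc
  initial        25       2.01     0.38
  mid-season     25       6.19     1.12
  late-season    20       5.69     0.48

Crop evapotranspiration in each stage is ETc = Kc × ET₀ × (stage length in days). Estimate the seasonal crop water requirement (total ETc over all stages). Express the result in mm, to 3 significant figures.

initial: 0.38 × 2.01 × 25 = 19.10 mm
mid-season: 1.12 × 6.19 × 25 = 173.32 mm
late-season: 0.48 × 5.69 × 20 = 54.62 mm
Seasonal total = 247.04 mm

247 mm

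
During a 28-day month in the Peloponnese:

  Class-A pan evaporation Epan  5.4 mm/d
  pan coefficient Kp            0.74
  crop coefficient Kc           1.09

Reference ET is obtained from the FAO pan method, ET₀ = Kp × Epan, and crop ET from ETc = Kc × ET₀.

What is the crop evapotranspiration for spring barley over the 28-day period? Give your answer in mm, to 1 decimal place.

ET₀ = 0.74 × 5.4 = 3.9960 mm/d
ETc = Kc × ET₀ = 1.09 × 3.9960 = 4.3556 mm/d
Over 28 days: 4.3556 × 28 = 121.957 mm

122.0 mm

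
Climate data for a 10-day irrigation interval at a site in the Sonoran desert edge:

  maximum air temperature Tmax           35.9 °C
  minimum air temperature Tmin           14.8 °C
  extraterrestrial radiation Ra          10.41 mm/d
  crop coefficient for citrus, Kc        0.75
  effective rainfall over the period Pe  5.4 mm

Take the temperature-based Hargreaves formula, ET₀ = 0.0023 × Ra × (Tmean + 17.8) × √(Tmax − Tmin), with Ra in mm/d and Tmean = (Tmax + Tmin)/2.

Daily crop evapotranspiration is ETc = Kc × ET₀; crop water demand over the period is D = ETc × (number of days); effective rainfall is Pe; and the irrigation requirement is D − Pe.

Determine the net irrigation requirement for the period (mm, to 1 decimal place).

Tmean = (35.9 + 14.8)/2 = 25.35 °C
ET₀ = 0.0023 × 10.41 × (25.35 + 17.8) × √21.1 = 0.0023 × 10.41 × 43.15 × 4.5935 = 4.7457 mm/d
ETc = Kc × ET₀ = 0.75 × 4.7457 = 3.5593 mm/d
Crop demand D = ETc × 10 d = 3.5593 × 10 = 35.593 mm
D − Pe = 35.593 − 5.4 = 30.193 mm

30.2 mm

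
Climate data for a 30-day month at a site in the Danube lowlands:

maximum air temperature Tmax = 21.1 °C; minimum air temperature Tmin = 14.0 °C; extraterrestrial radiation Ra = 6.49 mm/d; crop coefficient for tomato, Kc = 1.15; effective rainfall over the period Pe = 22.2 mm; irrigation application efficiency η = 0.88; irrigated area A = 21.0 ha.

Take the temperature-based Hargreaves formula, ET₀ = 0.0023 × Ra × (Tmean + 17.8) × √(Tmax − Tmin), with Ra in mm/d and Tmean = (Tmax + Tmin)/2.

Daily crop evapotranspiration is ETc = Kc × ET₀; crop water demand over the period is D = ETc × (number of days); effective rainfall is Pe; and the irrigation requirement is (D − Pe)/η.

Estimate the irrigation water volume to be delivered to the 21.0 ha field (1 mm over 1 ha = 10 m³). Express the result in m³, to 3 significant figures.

6280 m³

Tmean = (21.1 + 14.0)/2 = 17.55 °C
ET₀ = 0.0023 × 6.49 × (17.55 + 17.8) × √7.1 = 0.0023 × 6.49 × 35.35 × 2.6646 = 1.4060 mm/d
ETc = Kc × ET₀ = 1.15 × 1.4060 = 1.6169 mm/d
Crop demand D = ETc × 30 d = 1.6169 × 30 = 48.507 mm
D − Pe = 48.507 − 22.2 = 26.307 mm
Gross irrigation = 26.307 / 0.88 = 29.894 mm
Volume = 29.894 mm × 21.0 ha × 10 = 6277.7 m³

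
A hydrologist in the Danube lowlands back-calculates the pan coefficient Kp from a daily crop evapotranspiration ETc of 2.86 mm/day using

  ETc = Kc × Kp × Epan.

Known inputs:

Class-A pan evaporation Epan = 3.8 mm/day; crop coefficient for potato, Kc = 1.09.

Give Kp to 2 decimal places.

0.69

ETc = Kc × Kp × Epan  ⇒  Kp = ETc / (Kc × Epan)
Kp = 2.86 / (1.09 × 3.8) = 2.86 / 4.142 = 0.6905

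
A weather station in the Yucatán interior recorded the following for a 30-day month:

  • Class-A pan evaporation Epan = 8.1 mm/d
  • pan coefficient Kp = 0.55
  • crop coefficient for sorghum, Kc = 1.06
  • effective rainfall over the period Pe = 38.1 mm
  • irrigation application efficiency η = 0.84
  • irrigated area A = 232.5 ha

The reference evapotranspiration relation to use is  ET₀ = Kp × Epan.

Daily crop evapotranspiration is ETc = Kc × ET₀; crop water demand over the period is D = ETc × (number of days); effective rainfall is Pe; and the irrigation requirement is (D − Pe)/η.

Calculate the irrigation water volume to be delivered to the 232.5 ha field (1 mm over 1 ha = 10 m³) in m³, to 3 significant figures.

ET₀ = 0.55 × 8.1 = 4.4550 mm/d
ETc = Kc × ET₀ = 1.06 × 4.4550 = 4.7223 mm/d
Crop demand D = ETc × 30 d = 4.7223 × 30 = 141.669 mm
D − Pe = 141.669 − 38.1 = 103.569 mm
Gross irrigation = 103.569 / 0.84 = 123.296 mm
Volume = 123.296 mm × 232.5 ha × 10 = 286663.2 m³

287000 m³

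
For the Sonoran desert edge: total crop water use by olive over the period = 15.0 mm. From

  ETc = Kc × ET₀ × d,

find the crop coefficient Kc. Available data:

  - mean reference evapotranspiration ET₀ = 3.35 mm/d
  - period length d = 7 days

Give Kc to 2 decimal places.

0.64

ETc = Kc × ET₀ × d  ⇒  Kc = ETc / (ET₀ × d)
Kc = 15.0 / (3.35 × 7) = 15.0 / 23.45 = 0.6397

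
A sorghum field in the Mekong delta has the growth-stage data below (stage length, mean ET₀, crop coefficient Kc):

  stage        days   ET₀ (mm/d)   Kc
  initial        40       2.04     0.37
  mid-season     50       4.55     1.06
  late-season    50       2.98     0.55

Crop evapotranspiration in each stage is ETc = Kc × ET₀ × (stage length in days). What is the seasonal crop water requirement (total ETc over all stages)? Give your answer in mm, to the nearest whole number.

353 mm

initial: 0.37 × 2.04 × 40 = 30.19 mm
mid-season: 1.06 × 4.55 × 50 = 241.15 mm
late-season: 0.55 × 2.98 × 50 = 81.95 mm
Seasonal total = 353.29 mm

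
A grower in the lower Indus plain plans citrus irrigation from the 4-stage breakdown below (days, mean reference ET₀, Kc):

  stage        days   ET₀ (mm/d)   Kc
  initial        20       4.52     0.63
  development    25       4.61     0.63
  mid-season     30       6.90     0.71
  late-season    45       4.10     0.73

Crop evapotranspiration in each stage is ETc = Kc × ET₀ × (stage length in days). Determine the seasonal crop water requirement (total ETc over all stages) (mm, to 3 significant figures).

initial: 0.63 × 4.52 × 20 = 56.95 mm
development: 0.63 × 4.61 × 25 = 72.61 mm
mid-season: 0.71 × 6.90 × 30 = 146.97 mm
late-season: 0.73 × 4.10 × 45 = 134.69 mm
Seasonal total = 411.22 mm

411 mm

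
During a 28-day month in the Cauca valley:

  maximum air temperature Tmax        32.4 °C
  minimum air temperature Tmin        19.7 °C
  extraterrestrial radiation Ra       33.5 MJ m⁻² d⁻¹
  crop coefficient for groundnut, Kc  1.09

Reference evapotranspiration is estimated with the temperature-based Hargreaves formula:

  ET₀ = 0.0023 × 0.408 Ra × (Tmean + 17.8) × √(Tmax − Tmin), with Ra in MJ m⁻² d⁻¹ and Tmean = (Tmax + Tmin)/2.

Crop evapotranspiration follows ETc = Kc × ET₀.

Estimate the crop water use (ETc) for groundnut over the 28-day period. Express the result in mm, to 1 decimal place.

Tmean = (32.4 + 19.7)/2 = 26.05 °C
0.408 Ra = 0.408 × 33.5 = 13.6680 mm/d equivalent
ET₀ = 0.0023 × 13.6680 × (26.05 + 17.8) × √12.7 = 0.0023 × 13.6680 × 43.85 × 3.5637 = 4.9125 mm/d
ETc = Kc × ET₀ = 1.09 × 4.9125 = 5.3546 mm/d
Over 28 days: 5.3546 × 28 = 149.929 mm

149.9 mm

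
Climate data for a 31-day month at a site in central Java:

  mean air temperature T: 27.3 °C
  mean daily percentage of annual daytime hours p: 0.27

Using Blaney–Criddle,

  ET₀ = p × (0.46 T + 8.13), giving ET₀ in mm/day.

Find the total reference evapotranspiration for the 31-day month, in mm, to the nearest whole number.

ET₀ = 0.27 × (0.46 × 27.3 + 8.13) = 0.27 × 20.688 = 5.5858 mm/d
Monthly total = 5.5858 × 31 = 173.160 mm

173 mm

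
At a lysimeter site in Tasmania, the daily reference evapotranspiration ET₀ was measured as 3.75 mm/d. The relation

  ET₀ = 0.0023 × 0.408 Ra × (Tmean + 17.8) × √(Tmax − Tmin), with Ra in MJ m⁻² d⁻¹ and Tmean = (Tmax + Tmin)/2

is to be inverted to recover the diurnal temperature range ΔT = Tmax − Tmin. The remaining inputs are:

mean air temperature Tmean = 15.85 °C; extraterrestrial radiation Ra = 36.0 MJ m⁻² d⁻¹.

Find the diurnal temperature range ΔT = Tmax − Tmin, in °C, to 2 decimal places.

√ΔT = ET₀ / [0.0023 × 0.408 × Ra × (Tmean+17.8)] = 3.75 / (0.0023 × 14.6880 × 33.65) = 3.2988
ΔT = 3.2988² = 10.882 °C

10.88 °C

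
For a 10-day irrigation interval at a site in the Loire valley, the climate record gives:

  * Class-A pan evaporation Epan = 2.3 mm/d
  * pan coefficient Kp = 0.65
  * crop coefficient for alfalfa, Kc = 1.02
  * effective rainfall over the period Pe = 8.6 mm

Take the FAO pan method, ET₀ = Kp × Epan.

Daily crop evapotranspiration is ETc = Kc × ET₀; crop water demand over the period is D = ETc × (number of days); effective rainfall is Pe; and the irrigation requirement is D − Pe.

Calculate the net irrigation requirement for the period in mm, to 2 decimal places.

6.65 mm

ET₀ = 0.65 × 2.3 = 1.4950 mm/d
ETc = Kc × ET₀ = 1.02 × 1.4950 = 1.5249 mm/d
Crop demand D = ETc × 10 d = 1.5249 × 10 = 15.249 mm
D − Pe = 15.249 − 8.6 = 6.649 mm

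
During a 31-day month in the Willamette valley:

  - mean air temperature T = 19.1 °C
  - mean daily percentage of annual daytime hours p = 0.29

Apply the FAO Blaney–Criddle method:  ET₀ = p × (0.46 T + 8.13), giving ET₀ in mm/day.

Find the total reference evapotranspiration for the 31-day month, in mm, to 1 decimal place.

ET₀ = 0.29 × (0.46 × 19.1 + 8.13) = 0.29 × 16.916 = 4.9056 mm/d
Monthly total = 4.9056 × 31 = 152.074 mm

152.1 mm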